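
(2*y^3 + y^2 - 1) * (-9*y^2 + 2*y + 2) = -18*y^5 - 5*y^4 + 6*y^3 + 11*y^2 - 2*y - 2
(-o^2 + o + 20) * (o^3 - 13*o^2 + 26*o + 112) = -o^5 + 14*o^4 - 19*o^3 - 346*o^2 + 632*o + 2240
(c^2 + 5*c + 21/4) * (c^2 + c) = c^4 + 6*c^3 + 41*c^2/4 + 21*c/4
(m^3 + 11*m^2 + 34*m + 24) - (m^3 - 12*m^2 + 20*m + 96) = 23*m^2 + 14*m - 72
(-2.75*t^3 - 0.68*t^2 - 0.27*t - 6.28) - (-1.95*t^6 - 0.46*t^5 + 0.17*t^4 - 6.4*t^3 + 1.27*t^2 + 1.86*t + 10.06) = 1.95*t^6 + 0.46*t^5 - 0.17*t^4 + 3.65*t^3 - 1.95*t^2 - 2.13*t - 16.34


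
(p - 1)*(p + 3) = p^2 + 2*p - 3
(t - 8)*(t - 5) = t^2 - 13*t + 40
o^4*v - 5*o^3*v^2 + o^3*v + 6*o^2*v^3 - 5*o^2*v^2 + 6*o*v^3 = o*(o - 3*v)*(o - 2*v)*(o*v + v)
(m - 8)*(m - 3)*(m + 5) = m^3 - 6*m^2 - 31*m + 120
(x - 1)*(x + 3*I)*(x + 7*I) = x^3 - x^2 + 10*I*x^2 - 21*x - 10*I*x + 21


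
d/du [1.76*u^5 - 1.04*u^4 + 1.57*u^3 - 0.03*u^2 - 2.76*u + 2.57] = 8.8*u^4 - 4.16*u^3 + 4.71*u^2 - 0.06*u - 2.76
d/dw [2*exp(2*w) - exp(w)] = (4*exp(w) - 1)*exp(w)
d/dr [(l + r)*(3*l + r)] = 4*l + 2*r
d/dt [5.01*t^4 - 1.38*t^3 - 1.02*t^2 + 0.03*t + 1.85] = 20.04*t^3 - 4.14*t^2 - 2.04*t + 0.03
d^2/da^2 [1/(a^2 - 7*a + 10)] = 2*(-a^2 + 7*a + (2*a - 7)^2 - 10)/(a^2 - 7*a + 10)^3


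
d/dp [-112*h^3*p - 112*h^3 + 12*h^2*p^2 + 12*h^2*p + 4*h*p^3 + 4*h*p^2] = 4*h*(-28*h^2 + 6*h*p + 3*h + 3*p^2 + 2*p)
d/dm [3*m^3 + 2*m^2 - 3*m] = 9*m^2 + 4*m - 3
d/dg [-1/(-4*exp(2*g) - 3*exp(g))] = (-8*exp(g) - 3)*exp(-g)/(4*exp(g) + 3)^2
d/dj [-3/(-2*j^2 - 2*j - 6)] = 3*(-2*j - 1)/(2*(j^2 + j + 3)^2)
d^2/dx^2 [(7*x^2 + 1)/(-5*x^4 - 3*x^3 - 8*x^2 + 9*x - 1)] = 2*(-525*x^8 - 315*x^7 - 33*x^6 - 2115*x^5 - 561*x^4 - 459*x^3 + 87*x^2 + 225*x - 80)/(125*x^12 + 225*x^11 + 735*x^10 + 72*x^9 + 441*x^8 - 1737*x^7 + 698*x^6 - 1125*x^5 + 1989*x^4 - 1152*x^3 + 267*x^2 - 27*x + 1)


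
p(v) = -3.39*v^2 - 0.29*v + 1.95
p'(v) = -6.78*v - 0.29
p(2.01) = -12.33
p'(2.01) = -13.92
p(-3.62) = -41.42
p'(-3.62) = 24.25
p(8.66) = -254.80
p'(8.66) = -59.00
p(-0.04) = 1.96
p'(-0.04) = -0.02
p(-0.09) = 1.95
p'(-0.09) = 0.32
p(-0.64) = 0.75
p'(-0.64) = 4.05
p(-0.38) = 1.57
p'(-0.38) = 2.29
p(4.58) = -70.49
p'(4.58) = -31.34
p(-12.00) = -482.73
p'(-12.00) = 81.07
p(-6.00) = -118.35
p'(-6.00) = 40.39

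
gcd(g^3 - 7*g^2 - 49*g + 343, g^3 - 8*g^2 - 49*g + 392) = g^2 - 49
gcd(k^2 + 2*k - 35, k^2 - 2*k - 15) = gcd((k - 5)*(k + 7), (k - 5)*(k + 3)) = k - 5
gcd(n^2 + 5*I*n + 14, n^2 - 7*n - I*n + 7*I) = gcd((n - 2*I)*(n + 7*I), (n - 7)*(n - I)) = 1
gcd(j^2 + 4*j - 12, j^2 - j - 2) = j - 2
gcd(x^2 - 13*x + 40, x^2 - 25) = x - 5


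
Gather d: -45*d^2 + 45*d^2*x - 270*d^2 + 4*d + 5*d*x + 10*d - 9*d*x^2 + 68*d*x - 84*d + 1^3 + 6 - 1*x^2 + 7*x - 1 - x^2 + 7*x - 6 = d^2*(45*x - 315) + d*(-9*x^2 + 73*x - 70) - 2*x^2 + 14*x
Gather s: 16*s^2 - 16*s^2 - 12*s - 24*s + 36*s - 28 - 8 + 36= 0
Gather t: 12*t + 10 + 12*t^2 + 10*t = 12*t^2 + 22*t + 10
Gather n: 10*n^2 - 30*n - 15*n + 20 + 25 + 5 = 10*n^2 - 45*n + 50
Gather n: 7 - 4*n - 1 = 6 - 4*n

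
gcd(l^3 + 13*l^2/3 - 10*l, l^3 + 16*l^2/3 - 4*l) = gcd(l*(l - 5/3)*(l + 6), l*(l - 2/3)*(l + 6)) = l^2 + 6*l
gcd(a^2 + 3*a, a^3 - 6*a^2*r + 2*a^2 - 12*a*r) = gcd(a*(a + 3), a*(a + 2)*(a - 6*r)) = a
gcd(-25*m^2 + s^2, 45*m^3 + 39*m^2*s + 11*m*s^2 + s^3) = 5*m + s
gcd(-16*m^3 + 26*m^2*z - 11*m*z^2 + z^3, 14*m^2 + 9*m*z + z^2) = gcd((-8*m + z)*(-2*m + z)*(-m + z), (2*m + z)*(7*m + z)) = 1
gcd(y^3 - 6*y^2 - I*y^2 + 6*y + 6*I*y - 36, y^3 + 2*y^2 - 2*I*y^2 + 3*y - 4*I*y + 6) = y - 3*I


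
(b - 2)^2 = b^2 - 4*b + 4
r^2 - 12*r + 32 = (r - 8)*(r - 4)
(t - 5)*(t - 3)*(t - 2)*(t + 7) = t^4 - 3*t^3 - 39*t^2 + 187*t - 210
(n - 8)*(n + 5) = n^2 - 3*n - 40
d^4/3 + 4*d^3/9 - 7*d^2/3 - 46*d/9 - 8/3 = (d/3 + 1/3)*(d - 3)*(d + 4/3)*(d + 2)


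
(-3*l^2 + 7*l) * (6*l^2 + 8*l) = -18*l^4 + 18*l^3 + 56*l^2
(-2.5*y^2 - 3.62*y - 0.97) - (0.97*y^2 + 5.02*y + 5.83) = -3.47*y^2 - 8.64*y - 6.8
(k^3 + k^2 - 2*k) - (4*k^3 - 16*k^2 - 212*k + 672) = -3*k^3 + 17*k^2 + 210*k - 672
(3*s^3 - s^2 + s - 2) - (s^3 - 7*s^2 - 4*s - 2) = 2*s^3 + 6*s^2 + 5*s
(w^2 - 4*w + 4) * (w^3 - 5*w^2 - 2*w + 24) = w^5 - 9*w^4 + 22*w^3 + 12*w^2 - 104*w + 96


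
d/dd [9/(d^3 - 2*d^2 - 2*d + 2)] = 9*(-3*d^2 + 4*d + 2)/(d^3 - 2*d^2 - 2*d + 2)^2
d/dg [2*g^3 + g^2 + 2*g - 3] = 6*g^2 + 2*g + 2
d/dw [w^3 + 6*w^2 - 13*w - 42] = 3*w^2 + 12*w - 13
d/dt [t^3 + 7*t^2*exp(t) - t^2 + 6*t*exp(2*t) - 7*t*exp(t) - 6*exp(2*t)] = 7*t^2*exp(t) + 3*t^2 + 12*t*exp(2*t) + 7*t*exp(t) - 2*t - 6*exp(2*t) - 7*exp(t)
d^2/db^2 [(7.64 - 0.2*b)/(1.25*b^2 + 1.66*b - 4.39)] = (-(0.2*b - 7.64)*(2.5*b + 1.66)*(5.0*b + 3.32) + (1.5*b - 18.436)*(1.25*b^2 + 1.66*b - 4.39))/(1.25*b^2 + 1.66*b - 4.39)^3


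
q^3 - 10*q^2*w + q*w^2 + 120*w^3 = (q - 8*w)*(q - 5*w)*(q + 3*w)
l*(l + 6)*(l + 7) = l^3 + 13*l^2 + 42*l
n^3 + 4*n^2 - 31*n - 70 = (n - 5)*(n + 2)*(n + 7)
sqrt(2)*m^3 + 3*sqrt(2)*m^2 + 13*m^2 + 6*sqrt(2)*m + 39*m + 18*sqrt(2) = (m + 3)*(m + 6*sqrt(2))*(sqrt(2)*m + 1)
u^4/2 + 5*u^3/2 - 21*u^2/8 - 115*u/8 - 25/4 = (u/2 + 1)*(u - 5/2)*(u + 1/2)*(u + 5)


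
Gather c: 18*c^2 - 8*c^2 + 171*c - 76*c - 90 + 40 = 10*c^2 + 95*c - 50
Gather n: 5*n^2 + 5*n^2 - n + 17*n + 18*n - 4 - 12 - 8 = 10*n^2 + 34*n - 24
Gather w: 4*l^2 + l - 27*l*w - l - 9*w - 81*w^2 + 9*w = 4*l^2 - 27*l*w - 81*w^2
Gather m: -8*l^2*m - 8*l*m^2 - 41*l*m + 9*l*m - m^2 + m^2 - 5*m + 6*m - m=-8*l*m^2 + m*(-8*l^2 - 32*l)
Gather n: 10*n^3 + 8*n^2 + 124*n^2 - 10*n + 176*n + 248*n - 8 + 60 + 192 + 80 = 10*n^3 + 132*n^2 + 414*n + 324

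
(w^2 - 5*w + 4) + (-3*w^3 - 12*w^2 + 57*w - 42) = -3*w^3 - 11*w^2 + 52*w - 38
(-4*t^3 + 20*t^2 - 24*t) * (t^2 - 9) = -4*t^5 + 20*t^4 + 12*t^3 - 180*t^2 + 216*t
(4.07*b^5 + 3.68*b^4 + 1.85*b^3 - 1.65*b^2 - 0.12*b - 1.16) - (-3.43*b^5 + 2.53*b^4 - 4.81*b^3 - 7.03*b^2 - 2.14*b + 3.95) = 7.5*b^5 + 1.15*b^4 + 6.66*b^3 + 5.38*b^2 + 2.02*b - 5.11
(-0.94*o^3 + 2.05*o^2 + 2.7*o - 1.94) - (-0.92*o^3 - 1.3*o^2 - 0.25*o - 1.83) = -0.0199999999999999*o^3 + 3.35*o^2 + 2.95*o - 0.11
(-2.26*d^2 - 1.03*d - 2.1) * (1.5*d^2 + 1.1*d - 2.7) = -3.39*d^4 - 4.031*d^3 + 1.819*d^2 + 0.471*d + 5.67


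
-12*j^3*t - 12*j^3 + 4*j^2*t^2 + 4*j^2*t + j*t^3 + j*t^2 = (-2*j + t)*(6*j + t)*(j*t + j)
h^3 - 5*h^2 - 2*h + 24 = (h - 4)*(h - 3)*(h + 2)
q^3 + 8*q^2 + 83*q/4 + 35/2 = (q + 2)*(q + 5/2)*(q + 7/2)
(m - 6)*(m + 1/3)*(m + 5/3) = m^3 - 4*m^2 - 103*m/9 - 10/3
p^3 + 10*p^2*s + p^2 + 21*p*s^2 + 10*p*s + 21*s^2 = (p + 1)*(p + 3*s)*(p + 7*s)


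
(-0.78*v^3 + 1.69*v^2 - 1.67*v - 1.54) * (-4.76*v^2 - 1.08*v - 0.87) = 3.7128*v^5 - 7.202*v^4 + 6.8026*v^3 + 7.6637*v^2 + 3.1161*v + 1.3398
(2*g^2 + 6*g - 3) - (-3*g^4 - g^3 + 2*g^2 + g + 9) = 3*g^4 + g^3 + 5*g - 12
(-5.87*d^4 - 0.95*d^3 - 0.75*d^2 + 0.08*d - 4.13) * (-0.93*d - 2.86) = 5.4591*d^5 + 17.6717*d^4 + 3.4145*d^3 + 2.0706*d^2 + 3.6121*d + 11.8118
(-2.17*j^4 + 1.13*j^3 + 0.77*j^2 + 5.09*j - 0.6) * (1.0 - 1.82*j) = 3.9494*j^5 - 4.2266*j^4 - 0.2714*j^3 - 8.4938*j^2 + 6.182*j - 0.6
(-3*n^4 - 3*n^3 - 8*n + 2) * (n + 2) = -3*n^5 - 9*n^4 - 6*n^3 - 8*n^2 - 14*n + 4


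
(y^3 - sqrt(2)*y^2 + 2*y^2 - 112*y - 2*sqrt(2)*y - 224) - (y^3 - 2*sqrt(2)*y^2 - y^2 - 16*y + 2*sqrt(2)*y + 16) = sqrt(2)*y^2 + 3*y^2 - 96*y - 4*sqrt(2)*y - 240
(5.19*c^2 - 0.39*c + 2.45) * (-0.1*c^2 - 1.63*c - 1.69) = -0.519*c^4 - 8.4207*c^3 - 8.3804*c^2 - 3.3344*c - 4.1405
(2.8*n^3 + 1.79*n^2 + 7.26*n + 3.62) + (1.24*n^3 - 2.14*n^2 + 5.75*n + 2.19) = 4.04*n^3 - 0.35*n^2 + 13.01*n + 5.81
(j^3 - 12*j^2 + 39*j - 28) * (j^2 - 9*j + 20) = j^5 - 21*j^4 + 167*j^3 - 619*j^2 + 1032*j - 560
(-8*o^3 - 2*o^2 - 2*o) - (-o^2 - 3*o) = -8*o^3 - o^2 + o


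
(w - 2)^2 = w^2 - 4*w + 4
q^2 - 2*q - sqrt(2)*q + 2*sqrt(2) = (q - 2)*(q - sqrt(2))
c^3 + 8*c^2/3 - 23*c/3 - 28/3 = (c - 7/3)*(c + 1)*(c + 4)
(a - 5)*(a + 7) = a^2 + 2*a - 35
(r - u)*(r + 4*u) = r^2 + 3*r*u - 4*u^2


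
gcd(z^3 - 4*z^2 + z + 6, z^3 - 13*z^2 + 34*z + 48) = z + 1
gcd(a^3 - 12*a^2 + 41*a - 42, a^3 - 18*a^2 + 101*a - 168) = a^2 - 10*a + 21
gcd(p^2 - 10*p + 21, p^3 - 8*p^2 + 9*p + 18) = p - 3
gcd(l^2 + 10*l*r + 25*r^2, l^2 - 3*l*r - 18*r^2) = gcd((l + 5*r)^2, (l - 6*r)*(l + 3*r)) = 1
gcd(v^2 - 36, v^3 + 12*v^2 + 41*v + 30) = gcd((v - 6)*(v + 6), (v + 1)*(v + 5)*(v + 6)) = v + 6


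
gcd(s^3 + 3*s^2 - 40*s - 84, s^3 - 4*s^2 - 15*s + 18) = s - 6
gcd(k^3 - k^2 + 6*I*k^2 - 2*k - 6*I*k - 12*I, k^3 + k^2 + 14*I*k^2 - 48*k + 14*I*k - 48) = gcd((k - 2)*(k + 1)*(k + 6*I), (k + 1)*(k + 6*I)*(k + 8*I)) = k^2 + k*(1 + 6*I) + 6*I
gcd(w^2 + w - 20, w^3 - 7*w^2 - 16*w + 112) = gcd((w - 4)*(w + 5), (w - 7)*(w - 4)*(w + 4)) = w - 4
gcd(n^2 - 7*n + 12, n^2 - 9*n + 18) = n - 3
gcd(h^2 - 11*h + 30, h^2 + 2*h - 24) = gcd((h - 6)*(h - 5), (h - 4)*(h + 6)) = 1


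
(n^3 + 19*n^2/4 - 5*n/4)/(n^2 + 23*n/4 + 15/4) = n*(4*n - 1)/(4*n + 3)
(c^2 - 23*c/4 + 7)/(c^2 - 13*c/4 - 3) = (4*c - 7)/(4*c + 3)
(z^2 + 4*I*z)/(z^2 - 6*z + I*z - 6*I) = z*(z + 4*I)/(z^2 + z*(-6 + I) - 6*I)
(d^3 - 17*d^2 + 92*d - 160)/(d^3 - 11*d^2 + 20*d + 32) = (d - 5)/(d + 1)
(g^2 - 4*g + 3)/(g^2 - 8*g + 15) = (g - 1)/(g - 5)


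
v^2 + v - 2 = (v - 1)*(v + 2)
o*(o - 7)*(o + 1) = o^3 - 6*o^2 - 7*o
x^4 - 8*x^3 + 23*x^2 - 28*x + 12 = (x - 3)*(x - 2)^2*(x - 1)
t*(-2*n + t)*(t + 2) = -2*n*t^2 - 4*n*t + t^3 + 2*t^2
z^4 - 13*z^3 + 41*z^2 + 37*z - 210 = (z - 7)*(z - 5)*(z - 3)*(z + 2)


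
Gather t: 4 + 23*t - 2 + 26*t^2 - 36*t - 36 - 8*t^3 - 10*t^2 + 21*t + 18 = -8*t^3 + 16*t^2 + 8*t - 16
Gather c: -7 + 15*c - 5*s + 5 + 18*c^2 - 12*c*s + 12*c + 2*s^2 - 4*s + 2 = 18*c^2 + c*(27 - 12*s) + 2*s^2 - 9*s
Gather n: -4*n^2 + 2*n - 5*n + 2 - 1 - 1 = -4*n^2 - 3*n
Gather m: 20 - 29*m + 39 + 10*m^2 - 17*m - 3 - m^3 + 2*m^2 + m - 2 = -m^3 + 12*m^2 - 45*m + 54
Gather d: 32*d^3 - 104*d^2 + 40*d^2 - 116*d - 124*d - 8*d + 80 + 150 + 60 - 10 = 32*d^3 - 64*d^2 - 248*d + 280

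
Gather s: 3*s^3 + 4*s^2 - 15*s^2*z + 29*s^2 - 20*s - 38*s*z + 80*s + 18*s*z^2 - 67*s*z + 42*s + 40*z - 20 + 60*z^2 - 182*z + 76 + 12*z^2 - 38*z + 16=3*s^3 + s^2*(33 - 15*z) + s*(18*z^2 - 105*z + 102) + 72*z^2 - 180*z + 72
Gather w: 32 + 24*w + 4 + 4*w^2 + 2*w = 4*w^2 + 26*w + 36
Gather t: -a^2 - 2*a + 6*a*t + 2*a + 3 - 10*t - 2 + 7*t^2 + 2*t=-a^2 + 7*t^2 + t*(6*a - 8) + 1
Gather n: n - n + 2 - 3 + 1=0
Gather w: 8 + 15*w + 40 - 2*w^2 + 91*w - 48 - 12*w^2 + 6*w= -14*w^2 + 112*w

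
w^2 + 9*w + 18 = (w + 3)*(w + 6)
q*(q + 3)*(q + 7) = q^3 + 10*q^2 + 21*q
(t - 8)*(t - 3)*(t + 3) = t^3 - 8*t^2 - 9*t + 72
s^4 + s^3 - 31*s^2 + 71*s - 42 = (s - 3)*(s - 2)*(s - 1)*(s + 7)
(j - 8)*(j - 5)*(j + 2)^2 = j^4 - 9*j^3 - 8*j^2 + 108*j + 160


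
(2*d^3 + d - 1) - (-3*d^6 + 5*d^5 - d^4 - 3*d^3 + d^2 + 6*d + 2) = 3*d^6 - 5*d^5 + d^4 + 5*d^3 - d^2 - 5*d - 3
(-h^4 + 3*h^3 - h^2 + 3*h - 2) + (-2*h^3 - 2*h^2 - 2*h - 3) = -h^4 + h^3 - 3*h^2 + h - 5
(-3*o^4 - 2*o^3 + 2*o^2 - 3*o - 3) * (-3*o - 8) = 9*o^5 + 30*o^4 + 10*o^3 - 7*o^2 + 33*o + 24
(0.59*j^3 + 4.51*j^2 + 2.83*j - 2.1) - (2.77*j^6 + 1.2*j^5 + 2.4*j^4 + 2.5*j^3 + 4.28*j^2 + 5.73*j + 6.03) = -2.77*j^6 - 1.2*j^5 - 2.4*j^4 - 1.91*j^3 + 0.23*j^2 - 2.9*j - 8.13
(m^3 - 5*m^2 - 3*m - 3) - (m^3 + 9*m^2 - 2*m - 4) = -14*m^2 - m + 1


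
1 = 1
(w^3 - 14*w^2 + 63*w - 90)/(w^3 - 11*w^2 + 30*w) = (w - 3)/w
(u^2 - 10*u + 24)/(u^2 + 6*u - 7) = (u^2 - 10*u + 24)/(u^2 + 6*u - 7)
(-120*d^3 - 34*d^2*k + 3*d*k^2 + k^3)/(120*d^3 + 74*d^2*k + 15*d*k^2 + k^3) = (-6*d + k)/(6*d + k)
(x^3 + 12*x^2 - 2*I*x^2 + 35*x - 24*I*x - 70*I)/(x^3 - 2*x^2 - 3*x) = (x^3 + 2*x^2*(6 - I) + x*(35 - 24*I) - 70*I)/(x*(x^2 - 2*x - 3))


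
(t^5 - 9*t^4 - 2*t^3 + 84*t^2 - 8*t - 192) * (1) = t^5 - 9*t^4 - 2*t^3 + 84*t^2 - 8*t - 192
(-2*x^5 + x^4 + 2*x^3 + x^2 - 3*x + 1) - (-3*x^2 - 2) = -2*x^5 + x^4 + 2*x^3 + 4*x^2 - 3*x + 3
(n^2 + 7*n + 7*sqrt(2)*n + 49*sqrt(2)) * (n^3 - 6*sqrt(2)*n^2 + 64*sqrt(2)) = n^5 + sqrt(2)*n^4 + 7*n^4 - 84*n^3 + 7*sqrt(2)*n^3 - 588*n^2 + 64*sqrt(2)*n^2 + 448*sqrt(2)*n + 896*n + 6272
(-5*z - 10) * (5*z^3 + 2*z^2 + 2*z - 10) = -25*z^4 - 60*z^3 - 30*z^2 + 30*z + 100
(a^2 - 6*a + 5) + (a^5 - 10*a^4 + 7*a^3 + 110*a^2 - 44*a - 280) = a^5 - 10*a^4 + 7*a^3 + 111*a^2 - 50*a - 275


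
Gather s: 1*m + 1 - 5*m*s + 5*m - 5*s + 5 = 6*m + s*(-5*m - 5) + 6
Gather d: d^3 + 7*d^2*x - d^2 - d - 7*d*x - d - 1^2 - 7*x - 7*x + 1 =d^3 + d^2*(7*x - 1) + d*(-7*x - 2) - 14*x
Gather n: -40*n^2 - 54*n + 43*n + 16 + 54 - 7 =-40*n^2 - 11*n + 63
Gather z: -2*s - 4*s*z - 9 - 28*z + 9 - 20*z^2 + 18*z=-2*s - 20*z^2 + z*(-4*s - 10)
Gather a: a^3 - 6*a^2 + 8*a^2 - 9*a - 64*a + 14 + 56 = a^3 + 2*a^2 - 73*a + 70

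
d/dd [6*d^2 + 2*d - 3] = 12*d + 2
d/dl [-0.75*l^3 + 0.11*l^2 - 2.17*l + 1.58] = -2.25*l^2 + 0.22*l - 2.17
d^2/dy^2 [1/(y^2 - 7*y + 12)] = 2*(-y^2 + 7*y + (2*y - 7)^2 - 12)/(y^2 - 7*y + 12)^3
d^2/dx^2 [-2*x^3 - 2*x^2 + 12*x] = -12*x - 4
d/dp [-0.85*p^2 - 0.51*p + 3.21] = -1.7*p - 0.51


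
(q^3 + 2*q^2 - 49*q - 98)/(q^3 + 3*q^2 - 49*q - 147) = (q + 2)/(q + 3)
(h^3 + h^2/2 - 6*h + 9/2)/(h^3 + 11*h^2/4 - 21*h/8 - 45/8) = 4*(h - 1)/(4*h + 5)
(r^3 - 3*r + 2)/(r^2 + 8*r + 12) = (r^2 - 2*r + 1)/(r + 6)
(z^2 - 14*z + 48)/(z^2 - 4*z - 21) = (-z^2 + 14*z - 48)/(-z^2 + 4*z + 21)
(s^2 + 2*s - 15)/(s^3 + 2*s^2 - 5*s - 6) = (s^2 + 2*s - 15)/(s^3 + 2*s^2 - 5*s - 6)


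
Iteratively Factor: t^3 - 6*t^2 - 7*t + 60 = (t + 3)*(t^2 - 9*t + 20) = (t - 5)*(t + 3)*(t - 4)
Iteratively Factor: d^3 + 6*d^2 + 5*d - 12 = (d + 4)*(d^2 + 2*d - 3) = (d + 3)*(d + 4)*(d - 1)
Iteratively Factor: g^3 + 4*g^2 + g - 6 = (g + 2)*(g^2 + 2*g - 3) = (g + 2)*(g + 3)*(g - 1)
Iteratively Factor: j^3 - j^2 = (j)*(j^2 - j) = j^2*(j - 1)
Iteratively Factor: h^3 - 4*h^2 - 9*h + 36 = (h - 4)*(h^2 - 9) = (h - 4)*(h + 3)*(h - 3)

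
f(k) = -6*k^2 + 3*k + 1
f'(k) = 3 - 12*k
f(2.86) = -39.50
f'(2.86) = -31.32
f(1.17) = -3.70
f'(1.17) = -11.04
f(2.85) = -39.18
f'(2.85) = -31.20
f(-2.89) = -57.78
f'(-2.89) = 37.68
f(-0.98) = -7.70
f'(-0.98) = 14.76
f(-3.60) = -87.56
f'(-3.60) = 46.20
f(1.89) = -14.76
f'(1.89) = -19.68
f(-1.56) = -18.28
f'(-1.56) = 21.72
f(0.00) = 1.00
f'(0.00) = 3.00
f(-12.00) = -899.00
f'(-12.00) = 147.00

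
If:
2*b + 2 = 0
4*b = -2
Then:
No Solution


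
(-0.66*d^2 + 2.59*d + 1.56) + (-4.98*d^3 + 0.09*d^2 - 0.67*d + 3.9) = -4.98*d^3 - 0.57*d^2 + 1.92*d + 5.46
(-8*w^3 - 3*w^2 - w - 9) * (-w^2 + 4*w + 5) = 8*w^5 - 29*w^4 - 51*w^3 - 10*w^2 - 41*w - 45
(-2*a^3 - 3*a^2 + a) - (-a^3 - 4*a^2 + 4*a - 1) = -a^3 + a^2 - 3*a + 1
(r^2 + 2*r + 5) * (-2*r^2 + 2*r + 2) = -2*r^4 - 2*r^3 - 4*r^2 + 14*r + 10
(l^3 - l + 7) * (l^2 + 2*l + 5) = l^5 + 2*l^4 + 4*l^3 + 5*l^2 + 9*l + 35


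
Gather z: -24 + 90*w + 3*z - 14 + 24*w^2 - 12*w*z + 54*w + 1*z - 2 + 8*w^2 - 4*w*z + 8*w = 32*w^2 + 152*w + z*(4 - 16*w) - 40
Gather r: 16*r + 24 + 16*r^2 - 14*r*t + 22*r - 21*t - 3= 16*r^2 + r*(38 - 14*t) - 21*t + 21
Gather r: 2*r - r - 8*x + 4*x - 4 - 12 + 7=r - 4*x - 9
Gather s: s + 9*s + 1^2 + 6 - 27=10*s - 20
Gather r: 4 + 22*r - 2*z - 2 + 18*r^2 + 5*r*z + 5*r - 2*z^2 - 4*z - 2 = 18*r^2 + r*(5*z + 27) - 2*z^2 - 6*z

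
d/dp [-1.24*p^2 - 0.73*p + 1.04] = -2.48*p - 0.73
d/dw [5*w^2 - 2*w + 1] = 10*w - 2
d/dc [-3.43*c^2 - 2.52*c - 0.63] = -6.86*c - 2.52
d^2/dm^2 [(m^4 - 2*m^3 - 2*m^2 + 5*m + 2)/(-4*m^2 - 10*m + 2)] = (-4*m^6 - 30*m^5 - 69*m^4 + 54*m^3 - 48*m^2 - 84*m - 77)/(8*m^6 + 60*m^5 + 138*m^4 + 65*m^3 - 69*m^2 + 15*m - 1)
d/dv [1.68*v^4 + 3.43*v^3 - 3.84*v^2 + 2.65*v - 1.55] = 6.72*v^3 + 10.29*v^2 - 7.68*v + 2.65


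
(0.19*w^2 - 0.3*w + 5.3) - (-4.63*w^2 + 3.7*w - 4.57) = 4.82*w^2 - 4.0*w + 9.87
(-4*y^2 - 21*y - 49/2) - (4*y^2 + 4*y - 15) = -8*y^2 - 25*y - 19/2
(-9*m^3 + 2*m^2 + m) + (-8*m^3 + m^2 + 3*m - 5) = -17*m^3 + 3*m^2 + 4*m - 5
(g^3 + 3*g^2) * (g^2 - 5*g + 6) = g^5 - 2*g^4 - 9*g^3 + 18*g^2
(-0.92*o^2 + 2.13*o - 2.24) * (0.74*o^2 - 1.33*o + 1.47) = -0.6808*o^4 + 2.7998*o^3 - 5.8429*o^2 + 6.1103*o - 3.2928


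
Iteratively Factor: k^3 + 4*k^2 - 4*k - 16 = (k + 2)*(k^2 + 2*k - 8) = (k + 2)*(k + 4)*(k - 2)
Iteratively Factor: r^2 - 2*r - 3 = (r + 1)*(r - 3)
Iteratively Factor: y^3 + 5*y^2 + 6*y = (y)*(y^2 + 5*y + 6) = y*(y + 3)*(y + 2)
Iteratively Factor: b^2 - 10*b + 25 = (b - 5)*(b - 5)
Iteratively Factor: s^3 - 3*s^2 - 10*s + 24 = (s - 2)*(s^2 - s - 12) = (s - 4)*(s - 2)*(s + 3)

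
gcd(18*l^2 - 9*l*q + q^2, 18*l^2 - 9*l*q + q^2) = 18*l^2 - 9*l*q + q^2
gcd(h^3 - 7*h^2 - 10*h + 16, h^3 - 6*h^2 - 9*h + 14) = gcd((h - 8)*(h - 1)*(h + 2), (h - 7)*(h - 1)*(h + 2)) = h^2 + h - 2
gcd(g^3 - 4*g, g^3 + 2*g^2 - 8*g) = g^2 - 2*g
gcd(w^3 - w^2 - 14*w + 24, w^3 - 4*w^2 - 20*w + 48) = w^2 + 2*w - 8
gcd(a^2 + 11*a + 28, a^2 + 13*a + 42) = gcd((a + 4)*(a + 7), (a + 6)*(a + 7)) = a + 7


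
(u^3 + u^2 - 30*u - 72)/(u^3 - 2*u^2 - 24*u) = (u + 3)/u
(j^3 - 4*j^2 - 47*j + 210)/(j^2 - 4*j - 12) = (j^2 + 2*j - 35)/(j + 2)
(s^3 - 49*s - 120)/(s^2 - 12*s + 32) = (s^2 + 8*s + 15)/(s - 4)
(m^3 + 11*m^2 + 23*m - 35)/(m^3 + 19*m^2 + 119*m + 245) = (m - 1)/(m + 7)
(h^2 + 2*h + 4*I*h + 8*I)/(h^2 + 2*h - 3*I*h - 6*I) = (h + 4*I)/(h - 3*I)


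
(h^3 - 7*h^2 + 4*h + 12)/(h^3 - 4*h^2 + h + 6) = (h - 6)/(h - 3)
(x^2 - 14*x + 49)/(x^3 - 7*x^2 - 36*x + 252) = (x - 7)/(x^2 - 36)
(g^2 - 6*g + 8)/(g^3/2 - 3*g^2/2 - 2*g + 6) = 2*(g - 4)/(g^2 - g - 6)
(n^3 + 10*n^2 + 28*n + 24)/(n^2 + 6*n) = n + 4 + 4/n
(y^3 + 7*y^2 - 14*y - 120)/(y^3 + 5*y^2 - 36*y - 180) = (y - 4)/(y - 6)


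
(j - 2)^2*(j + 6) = j^3 + 2*j^2 - 20*j + 24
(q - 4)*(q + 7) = q^2 + 3*q - 28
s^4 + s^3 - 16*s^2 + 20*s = s*(s - 2)^2*(s + 5)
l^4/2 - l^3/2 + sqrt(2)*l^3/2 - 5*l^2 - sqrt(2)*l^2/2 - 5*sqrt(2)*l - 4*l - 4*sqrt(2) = (l/2 + 1)*(l - 4)*(l + 1)*(l + sqrt(2))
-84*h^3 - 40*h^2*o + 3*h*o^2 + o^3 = (-6*h + o)*(2*h + o)*(7*h + o)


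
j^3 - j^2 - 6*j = j*(j - 3)*(j + 2)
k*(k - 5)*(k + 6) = k^3 + k^2 - 30*k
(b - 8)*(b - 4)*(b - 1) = b^3 - 13*b^2 + 44*b - 32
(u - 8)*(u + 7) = u^2 - u - 56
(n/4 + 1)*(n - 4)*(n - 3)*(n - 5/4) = n^4/4 - 17*n^3/16 - 49*n^2/16 + 17*n - 15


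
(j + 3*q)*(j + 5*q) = j^2 + 8*j*q + 15*q^2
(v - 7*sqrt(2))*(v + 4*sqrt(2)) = v^2 - 3*sqrt(2)*v - 56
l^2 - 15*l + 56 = (l - 8)*(l - 7)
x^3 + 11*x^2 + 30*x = x*(x + 5)*(x + 6)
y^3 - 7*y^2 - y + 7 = (y - 7)*(y - 1)*(y + 1)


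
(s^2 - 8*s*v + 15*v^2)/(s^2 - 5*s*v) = (s - 3*v)/s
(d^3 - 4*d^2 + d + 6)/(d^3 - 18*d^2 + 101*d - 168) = (d^2 - d - 2)/(d^2 - 15*d + 56)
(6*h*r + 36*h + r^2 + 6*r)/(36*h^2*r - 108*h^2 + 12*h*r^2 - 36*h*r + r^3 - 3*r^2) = (r + 6)/(6*h*r - 18*h + r^2 - 3*r)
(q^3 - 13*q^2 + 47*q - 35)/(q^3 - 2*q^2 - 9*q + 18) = (q^3 - 13*q^2 + 47*q - 35)/(q^3 - 2*q^2 - 9*q + 18)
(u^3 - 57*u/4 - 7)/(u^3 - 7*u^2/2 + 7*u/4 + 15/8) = 2*(2*u^2 - u - 28)/(4*u^2 - 16*u + 15)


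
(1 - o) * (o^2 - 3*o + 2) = -o^3 + 4*o^2 - 5*o + 2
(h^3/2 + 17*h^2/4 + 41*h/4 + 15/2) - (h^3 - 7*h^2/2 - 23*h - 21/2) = -h^3/2 + 31*h^2/4 + 133*h/4 + 18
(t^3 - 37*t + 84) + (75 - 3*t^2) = t^3 - 3*t^2 - 37*t + 159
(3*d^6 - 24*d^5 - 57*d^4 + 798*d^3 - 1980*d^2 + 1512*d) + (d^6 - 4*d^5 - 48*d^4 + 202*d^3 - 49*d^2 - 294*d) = 4*d^6 - 28*d^5 - 105*d^4 + 1000*d^3 - 2029*d^2 + 1218*d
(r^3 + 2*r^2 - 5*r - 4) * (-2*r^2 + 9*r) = -2*r^5 + 5*r^4 + 28*r^3 - 37*r^2 - 36*r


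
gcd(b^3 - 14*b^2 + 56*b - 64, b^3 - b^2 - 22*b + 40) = b^2 - 6*b + 8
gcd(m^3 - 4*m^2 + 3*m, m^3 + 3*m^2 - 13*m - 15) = m - 3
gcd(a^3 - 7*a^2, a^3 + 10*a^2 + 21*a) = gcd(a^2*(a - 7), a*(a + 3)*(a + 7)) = a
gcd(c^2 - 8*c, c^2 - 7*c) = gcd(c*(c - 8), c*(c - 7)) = c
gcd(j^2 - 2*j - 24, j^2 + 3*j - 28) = 1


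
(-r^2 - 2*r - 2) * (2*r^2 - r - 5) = -2*r^4 - 3*r^3 + 3*r^2 + 12*r + 10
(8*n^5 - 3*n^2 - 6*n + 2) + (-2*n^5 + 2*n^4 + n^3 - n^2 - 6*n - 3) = 6*n^5 + 2*n^4 + n^3 - 4*n^2 - 12*n - 1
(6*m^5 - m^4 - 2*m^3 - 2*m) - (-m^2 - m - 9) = 6*m^5 - m^4 - 2*m^3 + m^2 - m + 9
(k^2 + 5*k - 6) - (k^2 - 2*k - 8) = 7*k + 2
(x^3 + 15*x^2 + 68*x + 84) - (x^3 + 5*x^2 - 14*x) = 10*x^2 + 82*x + 84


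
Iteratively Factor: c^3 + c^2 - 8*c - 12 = (c - 3)*(c^2 + 4*c + 4) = (c - 3)*(c + 2)*(c + 2)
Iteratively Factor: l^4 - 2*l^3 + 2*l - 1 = (l - 1)*(l^3 - l^2 - l + 1) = (l - 1)^2*(l^2 - 1) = (l - 1)^3*(l + 1)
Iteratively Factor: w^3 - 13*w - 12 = (w - 4)*(w^2 + 4*w + 3) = (w - 4)*(w + 3)*(w + 1)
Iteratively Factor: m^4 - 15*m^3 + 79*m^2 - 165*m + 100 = (m - 5)*(m^3 - 10*m^2 + 29*m - 20) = (m - 5)*(m - 4)*(m^2 - 6*m + 5) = (m - 5)*(m - 4)*(m - 1)*(m - 5)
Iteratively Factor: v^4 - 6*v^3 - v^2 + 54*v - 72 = (v - 2)*(v^3 - 4*v^2 - 9*v + 36) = (v - 3)*(v - 2)*(v^2 - v - 12) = (v - 4)*(v - 3)*(v - 2)*(v + 3)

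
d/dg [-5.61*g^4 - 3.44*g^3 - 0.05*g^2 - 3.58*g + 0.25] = -22.44*g^3 - 10.32*g^2 - 0.1*g - 3.58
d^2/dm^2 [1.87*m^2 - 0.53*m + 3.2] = 3.74000000000000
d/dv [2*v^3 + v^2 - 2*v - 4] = 6*v^2 + 2*v - 2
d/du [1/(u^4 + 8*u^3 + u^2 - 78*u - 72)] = 2*(-2*u^3 - 12*u^2 - u + 39)/(u^4 + 8*u^3 + u^2 - 78*u - 72)^2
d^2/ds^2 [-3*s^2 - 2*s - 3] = -6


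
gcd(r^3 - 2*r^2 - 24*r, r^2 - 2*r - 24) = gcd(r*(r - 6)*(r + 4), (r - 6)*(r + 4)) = r^2 - 2*r - 24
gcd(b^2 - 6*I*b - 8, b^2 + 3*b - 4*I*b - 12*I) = b - 4*I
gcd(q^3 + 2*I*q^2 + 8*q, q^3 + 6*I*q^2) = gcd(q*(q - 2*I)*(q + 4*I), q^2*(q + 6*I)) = q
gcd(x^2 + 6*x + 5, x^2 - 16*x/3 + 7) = 1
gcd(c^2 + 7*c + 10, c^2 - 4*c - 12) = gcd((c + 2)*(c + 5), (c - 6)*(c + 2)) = c + 2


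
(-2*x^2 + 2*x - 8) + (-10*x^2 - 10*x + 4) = -12*x^2 - 8*x - 4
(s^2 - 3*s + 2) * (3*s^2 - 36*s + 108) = 3*s^4 - 45*s^3 + 222*s^2 - 396*s + 216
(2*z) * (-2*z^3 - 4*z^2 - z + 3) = -4*z^4 - 8*z^3 - 2*z^2 + 6*z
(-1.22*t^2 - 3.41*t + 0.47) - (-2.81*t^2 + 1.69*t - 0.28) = 1.59*t^2 - 5.1*t + 0.75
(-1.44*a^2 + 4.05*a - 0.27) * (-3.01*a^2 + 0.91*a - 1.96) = 4.3344*a^4 - 13.5009*a^3 + 7.3206*a^2 - 8.1837*a + 0.5292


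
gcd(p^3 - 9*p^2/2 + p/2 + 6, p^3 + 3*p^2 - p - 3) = p + 1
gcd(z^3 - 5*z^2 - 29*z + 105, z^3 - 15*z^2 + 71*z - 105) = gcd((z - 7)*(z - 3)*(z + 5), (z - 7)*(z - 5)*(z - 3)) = z^2 - 10*z + 21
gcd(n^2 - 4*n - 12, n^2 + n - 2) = n + 2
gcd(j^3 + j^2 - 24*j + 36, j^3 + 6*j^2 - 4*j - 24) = j^2 + 4*j - 12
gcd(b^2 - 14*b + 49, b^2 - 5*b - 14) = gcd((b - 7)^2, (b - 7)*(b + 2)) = b - 7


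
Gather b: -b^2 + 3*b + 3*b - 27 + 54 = -b^2 + 6*b + 27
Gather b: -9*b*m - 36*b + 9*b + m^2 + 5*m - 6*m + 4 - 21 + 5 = b*(-9*m - 27) + m^2 - m - 12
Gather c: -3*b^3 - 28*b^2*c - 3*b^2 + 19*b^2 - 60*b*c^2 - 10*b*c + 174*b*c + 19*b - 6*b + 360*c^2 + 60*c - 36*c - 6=-3*b^3 + 16*b^2 + 13*b + c^2*(360 - 60*b) + c*(-28*b^2 + 164*b + 24) - 6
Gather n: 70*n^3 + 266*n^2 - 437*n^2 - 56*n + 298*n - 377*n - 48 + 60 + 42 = 70*n^3 - 171*n^2 - 135*n + 54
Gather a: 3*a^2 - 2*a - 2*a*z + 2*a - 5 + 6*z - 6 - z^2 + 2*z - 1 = 3*a^2 - 2*a*z - z^2 + 8*z - 12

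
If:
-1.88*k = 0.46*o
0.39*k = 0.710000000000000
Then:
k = 1.82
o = -7.44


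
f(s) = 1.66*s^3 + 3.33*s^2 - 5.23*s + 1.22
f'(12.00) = 791.81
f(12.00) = 3286.46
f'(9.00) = 458.09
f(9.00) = 1434.02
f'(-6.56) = 165.39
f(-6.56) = -289.79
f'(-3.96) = 46.49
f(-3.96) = -28.93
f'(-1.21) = -6.00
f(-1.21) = 9.48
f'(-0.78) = -7.39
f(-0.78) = 6.54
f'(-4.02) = 48.48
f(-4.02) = -31.78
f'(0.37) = -2.08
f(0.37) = -0.18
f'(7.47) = 322.41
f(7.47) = 839.91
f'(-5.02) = 86.83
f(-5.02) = -98.61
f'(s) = 4.98*s^2 + 6.66*s - 5.23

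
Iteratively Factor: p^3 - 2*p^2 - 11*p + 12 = (p - 4)*(p^2 + 2*p - 3) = (p - 4)*(p - 1)*(p + 3)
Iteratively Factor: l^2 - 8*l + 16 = (l - 4)*(l - 4)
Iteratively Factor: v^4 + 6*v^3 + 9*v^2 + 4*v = (v + 4)*(v^3 + 2*v^2 + v) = (v + 1)*(v + 4)*(v^2 + v) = v*(v + 1)*(v + 4)*(v + 1)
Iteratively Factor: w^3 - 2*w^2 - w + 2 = (w - 2)*(w^2 - 1) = (w - 2)*(w + 1)*(w - 1)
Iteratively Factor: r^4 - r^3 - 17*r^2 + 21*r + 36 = (r + 4)*(r^3 - 5*r^2 + 3*r + 9) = (r + 1)*(r + 4)*(r^2 - 6*r + 9) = (r - 3)*(r + 1)*(r + 4)*(r - 3)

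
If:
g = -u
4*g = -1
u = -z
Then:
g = -1/4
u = 1/4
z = -1/4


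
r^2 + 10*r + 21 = (r + 3)*(r + 7)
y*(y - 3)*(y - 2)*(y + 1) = y^4 - 4*y^3 + y^2 + 6*y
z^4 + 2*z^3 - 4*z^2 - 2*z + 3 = (z - 1)^2*(z + 1)*(z + 3)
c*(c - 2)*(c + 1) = c^3 - c^2 - 2*c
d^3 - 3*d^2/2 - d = d*(d - 2)*(d + 1/2)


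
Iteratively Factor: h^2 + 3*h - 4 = (h + 4)*(h - 1)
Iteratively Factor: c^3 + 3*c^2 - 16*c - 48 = (c + 4)*(c^2 - c - 12) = (c - 4)*(c + 4)*(c + 3)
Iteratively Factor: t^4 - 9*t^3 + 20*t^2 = (t - 4)*(t^3 - 5*t^2) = t*(t - 4)*(t^2 - 5*t) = t*(t - 5)*(t - 4)*(t)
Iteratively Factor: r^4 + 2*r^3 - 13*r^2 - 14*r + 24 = (r - 1)*(r^3 + 3*r^2 - 10*r - 24) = (r - 1)*(r + 2)*(r^2 + r - 12) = (r - 3)*(r - 1)*(r + 2)*(r + 4)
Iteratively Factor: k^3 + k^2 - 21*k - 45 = (k + 3)*(k^2 - 2*k - 15) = (k + 3)^2*(k - 5)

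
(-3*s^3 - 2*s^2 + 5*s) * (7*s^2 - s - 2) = -21*s^5 - 11*s^4 + 43*s^3 - s^2 - 10*s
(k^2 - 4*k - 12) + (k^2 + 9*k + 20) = 2*k^2 + 5*k + 8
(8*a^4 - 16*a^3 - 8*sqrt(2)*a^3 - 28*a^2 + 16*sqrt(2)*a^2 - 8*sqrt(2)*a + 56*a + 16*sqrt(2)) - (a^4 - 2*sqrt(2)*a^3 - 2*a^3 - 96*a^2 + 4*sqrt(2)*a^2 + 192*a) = 7*a^4 - 14*a^3 - 6*sqrt(2)*a^3 + 12*sqrt(2)*a^2 + 68*a^2 - 136*a - 8*sqrt(2)*a + 16*sqrt(2)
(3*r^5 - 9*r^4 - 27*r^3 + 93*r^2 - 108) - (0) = 3*r^5 - 9*r^4 - 27*r^3 + 93*r^2 - 108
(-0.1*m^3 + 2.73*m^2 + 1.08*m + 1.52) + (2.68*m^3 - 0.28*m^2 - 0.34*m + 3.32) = 2.58*m^3 + 2.45*m^2 + 0.74*m + 4.84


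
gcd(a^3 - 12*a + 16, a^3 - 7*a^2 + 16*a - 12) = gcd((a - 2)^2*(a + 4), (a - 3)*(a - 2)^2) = a^2 - 4*a + 4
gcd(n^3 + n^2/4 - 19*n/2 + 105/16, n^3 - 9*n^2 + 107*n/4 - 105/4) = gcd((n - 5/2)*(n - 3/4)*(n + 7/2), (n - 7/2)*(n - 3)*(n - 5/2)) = n - 5/2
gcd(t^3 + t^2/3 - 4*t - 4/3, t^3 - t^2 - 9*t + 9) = 1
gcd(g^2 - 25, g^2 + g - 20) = g + 5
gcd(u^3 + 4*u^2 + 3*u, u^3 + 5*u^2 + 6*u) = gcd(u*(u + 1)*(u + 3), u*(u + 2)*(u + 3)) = u^2 + 3*u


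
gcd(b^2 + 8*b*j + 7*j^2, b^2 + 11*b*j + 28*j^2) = b + 7*j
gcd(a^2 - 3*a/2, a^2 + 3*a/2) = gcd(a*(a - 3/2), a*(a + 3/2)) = a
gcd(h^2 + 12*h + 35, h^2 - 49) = h + 7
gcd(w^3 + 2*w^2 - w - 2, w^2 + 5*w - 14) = 1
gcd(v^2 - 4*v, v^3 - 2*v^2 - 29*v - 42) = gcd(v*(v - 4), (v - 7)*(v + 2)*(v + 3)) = 1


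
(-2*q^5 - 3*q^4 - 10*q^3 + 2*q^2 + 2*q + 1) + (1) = -2*q^5 - 3*q^4 - 10*q^3 + 2*q^2 + 2*q + 2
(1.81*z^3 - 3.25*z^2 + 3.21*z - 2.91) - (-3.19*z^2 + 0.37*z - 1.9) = 1.81*z^3 - 0.0600000000000001*z^2 + 2.84*z - 1.01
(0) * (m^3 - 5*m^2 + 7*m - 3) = 0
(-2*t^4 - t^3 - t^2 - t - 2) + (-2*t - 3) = -2*t^4 - t^3 - t^2 - 3*t - 5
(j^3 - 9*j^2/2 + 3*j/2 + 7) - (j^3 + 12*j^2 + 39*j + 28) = -33*j^2/2 - 75*j/2 - 21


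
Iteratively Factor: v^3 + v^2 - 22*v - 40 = (v + 2)*(v^2 - v - 20) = (v - 5)*(v + 2)*(v + 4)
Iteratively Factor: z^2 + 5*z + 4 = (z + 4)*(z + 1)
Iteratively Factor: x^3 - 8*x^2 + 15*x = (x - 3)*(x^2 - 5*x) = (x - 5)*(x - 3)*(x)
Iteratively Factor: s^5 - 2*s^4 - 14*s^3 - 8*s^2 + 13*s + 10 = (s + 1)*(s^4 - 3*s^3 - 11*s^2 + 3*s + 10) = (s + 1)*(s + 2)*(s^3 - 5*s^2 - s + 5) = (s - 5)*(s + 1)*(s + 2)*(s^2 - 1) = (s - 5)*(s + 1)^2*(s + 2)*(s - 1)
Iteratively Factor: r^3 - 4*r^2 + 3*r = (r)*(r^2 - 4*r + 3) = r*(r - 1)*(r - 3)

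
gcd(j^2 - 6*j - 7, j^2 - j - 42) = j - 7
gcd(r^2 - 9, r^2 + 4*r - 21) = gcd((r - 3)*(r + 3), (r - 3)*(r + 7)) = r - 3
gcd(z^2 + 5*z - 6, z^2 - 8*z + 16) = 1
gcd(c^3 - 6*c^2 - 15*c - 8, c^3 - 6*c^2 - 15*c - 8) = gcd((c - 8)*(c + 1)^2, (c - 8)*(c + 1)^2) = c^3 - 6*c^2 - 15*c - 8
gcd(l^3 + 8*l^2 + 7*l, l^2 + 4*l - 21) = l + 7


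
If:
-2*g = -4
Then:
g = 2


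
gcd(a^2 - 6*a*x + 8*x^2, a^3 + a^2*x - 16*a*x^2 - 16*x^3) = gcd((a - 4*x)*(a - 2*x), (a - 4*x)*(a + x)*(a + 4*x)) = -a + 4*x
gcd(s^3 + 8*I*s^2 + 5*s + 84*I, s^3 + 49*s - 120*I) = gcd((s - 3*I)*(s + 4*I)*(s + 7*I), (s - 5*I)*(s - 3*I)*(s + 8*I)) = s - 3*I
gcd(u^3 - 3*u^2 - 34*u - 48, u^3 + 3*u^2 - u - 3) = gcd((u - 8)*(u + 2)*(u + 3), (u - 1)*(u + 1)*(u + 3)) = u + 3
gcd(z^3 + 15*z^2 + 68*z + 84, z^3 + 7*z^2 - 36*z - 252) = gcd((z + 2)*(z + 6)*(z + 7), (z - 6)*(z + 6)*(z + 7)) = z^2 + 13*z + 42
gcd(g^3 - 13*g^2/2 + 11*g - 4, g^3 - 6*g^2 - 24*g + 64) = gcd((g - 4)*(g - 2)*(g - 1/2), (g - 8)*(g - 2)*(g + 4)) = g - 2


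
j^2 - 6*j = j*(j - 6)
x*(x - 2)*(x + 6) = x^3 + 4*x^2 - 12*x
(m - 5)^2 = m^2 - 10*m + 25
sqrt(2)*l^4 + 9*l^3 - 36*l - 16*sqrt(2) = (l - 2)*(l + 2)*(l + 4*sqrt(2))*(sqrt(2)*l + 1)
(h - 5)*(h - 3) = h^2 - 8*h + 15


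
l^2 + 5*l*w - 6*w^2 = (l - w)*(l + 6*w)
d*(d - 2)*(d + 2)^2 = d^4 + 2*d^3 - 4*d^2 - 8*d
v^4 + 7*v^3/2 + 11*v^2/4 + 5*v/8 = v*(v + 1/2)^2*(v + 5/2)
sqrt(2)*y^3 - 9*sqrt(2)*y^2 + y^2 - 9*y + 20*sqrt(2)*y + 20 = (y - 5)*(y - 4)*(sqrt(2)*y + 1)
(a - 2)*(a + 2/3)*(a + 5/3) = a^3 + a^2/3 - 32*a/9 - 20/9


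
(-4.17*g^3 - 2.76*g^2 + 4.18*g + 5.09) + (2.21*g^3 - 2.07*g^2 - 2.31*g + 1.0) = -1.96*g^3 - 4.83*g^2 + 1.87*g + 6.09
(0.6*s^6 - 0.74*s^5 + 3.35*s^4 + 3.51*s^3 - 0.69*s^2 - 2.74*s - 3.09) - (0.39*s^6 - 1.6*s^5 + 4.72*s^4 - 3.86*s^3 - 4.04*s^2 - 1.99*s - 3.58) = 0.21*s^6 + 0.86*s^5 - 1.37*s^4 + 7.37*s^3 + 3.35*s^2 - 0.75*s + 0.49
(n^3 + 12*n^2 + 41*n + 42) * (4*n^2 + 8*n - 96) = 4*n^5 + 56*n^4 + 164*n^3 - 656*n^2 - 3600*n - 4032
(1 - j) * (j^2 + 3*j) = -j^3 - 2*j^2 + 3*j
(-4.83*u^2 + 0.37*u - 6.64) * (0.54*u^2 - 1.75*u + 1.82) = -2.6082*u^4 + 8.6523*u^3 - 13.0237*u^2 + 12.2934*u - 12.0848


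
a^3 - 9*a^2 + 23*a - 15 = (a - 5)*(a - 3)*(a - 1)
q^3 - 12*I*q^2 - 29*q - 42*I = (q - 7*I)*(q - 6*I)*(q + I)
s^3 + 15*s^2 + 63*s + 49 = (s + 1)*(s + 7)^2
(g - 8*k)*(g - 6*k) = g^2 - 14*g*k + 48*k^2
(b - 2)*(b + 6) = b^2 + 4*b - 12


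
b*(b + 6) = b^2 + 6*b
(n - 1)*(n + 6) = n^2 + 5*n - 6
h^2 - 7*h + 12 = (h - 4)*(h - 3)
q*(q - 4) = q^2 - 4*q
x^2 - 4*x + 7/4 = (x - 7/2)*(x - 1/2)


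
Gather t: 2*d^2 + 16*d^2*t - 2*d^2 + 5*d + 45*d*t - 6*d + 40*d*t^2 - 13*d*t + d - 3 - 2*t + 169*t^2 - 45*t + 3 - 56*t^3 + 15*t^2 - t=-56*t^3 + t^2*(40*d + 184) + t*(16*d^2 + 32*d - 48)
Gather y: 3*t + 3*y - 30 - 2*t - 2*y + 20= t + y - 10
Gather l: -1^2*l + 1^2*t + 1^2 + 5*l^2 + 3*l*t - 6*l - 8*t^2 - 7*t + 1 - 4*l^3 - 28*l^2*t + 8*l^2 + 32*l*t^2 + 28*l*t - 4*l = -4*l^3 + l^2*(13 - 28*t) + l*(32*t^2 + 31*t - 11) - 8*t^2 - 6*t + 2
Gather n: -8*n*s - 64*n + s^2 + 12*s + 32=n*(-8*s - 64) + s^2 + 12*s + 32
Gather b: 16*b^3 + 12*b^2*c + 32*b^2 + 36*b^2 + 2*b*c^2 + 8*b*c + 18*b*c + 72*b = 16*b^3 + b^2*(12*c + 68) + b*(2*c^2 + 26*c + 72)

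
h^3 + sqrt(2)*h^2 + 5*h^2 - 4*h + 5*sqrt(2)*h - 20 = (h + 5)*(h - sqrt(2))*(h + 2*sqrt(2))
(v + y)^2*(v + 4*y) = v^3 + 6*v^2*y + 9*v*y^2 + 4*y^3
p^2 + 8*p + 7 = (p + 1)*(p + 7)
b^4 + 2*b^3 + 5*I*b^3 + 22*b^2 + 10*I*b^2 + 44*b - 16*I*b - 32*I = (b + 2)*(b - 2*I)*(b - I)*(b + 8*I)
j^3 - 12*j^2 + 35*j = j*(j - 7)*(j - 5)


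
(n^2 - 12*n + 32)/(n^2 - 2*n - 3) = (-n^2 + 12*n - 32)/(-n^2 + 2*n + 3)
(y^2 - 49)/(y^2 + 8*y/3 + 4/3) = 3*(y^2 - 49)/(3*y^2 + 8*y + 4)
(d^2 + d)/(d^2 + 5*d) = (d + 1)/(d + 5)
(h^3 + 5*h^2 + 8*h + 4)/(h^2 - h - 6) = (h^2 + 3*h + 2)/(h - 3)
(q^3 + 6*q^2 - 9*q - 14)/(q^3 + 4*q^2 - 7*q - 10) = (q + 7)/(q + 5)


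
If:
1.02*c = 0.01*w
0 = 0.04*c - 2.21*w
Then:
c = 0.00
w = 0.00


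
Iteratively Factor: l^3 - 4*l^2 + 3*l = (l - 3)*(l^2 - l) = l*(l - 3)*(l - 1)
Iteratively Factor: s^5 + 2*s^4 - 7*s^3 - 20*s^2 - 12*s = (s + 2)*(s^4 - 7*s^2 - 6*s) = (s - 3)*(s + 2)*(s^3 + 3*s^2 + 2*s) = (s - 3)*(s + 1)*(s + 2)*(s^2 + 2*s) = (s - 3)*(s + 1)*(s + 2)^2*(s)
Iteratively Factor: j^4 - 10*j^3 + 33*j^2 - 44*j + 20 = (j - 1)*(j^3 - 9*j^2 + 24*j - 20) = (j - 2)*(j - 1)*(j^2 - 7*j + 10) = (j - 2)^2*(j - 1)*(j - 5)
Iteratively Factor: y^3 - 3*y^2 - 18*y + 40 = (y + 4)*(y^2 - 7*y + 10) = (y - 5)*(y + 4)*(y - 2)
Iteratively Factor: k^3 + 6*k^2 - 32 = (k + 4)*(k^2 + 2*k - 8) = (k + 4)^2*(k - 2)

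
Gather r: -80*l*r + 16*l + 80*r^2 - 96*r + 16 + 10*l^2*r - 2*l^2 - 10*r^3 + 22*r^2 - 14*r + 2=-2*l^2 + 16*l - 10*r^3 + 102*r^2 + r*(10*l^2 - 80*l - 110) + 18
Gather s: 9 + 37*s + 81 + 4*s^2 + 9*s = 4*s^2 + 46*s + 90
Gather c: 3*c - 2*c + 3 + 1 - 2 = c + 2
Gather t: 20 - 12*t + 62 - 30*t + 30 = 112 - 42*t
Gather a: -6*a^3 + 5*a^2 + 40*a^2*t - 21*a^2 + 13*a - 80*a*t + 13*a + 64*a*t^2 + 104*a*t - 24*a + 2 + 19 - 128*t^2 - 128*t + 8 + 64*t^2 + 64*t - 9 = -6*a^3 + a^2*(40*t - 16) + a*(64*t^2 + 24*t + 2) - 64*t^2 - 64*t + 20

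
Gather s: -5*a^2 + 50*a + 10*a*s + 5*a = -5*a^2 + 10*a*s + 55*a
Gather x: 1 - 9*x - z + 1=-9*x - z + 2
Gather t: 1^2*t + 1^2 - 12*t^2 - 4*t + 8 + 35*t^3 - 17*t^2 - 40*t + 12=35*t^3 - 29*t^2 - 43*t + 21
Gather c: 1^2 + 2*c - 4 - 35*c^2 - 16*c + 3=-35*c^2 - 14*c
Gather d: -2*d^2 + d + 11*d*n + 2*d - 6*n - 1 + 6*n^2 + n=-2*d^2 + d*(11*n + 3) + 6*n^2 - 5*n - 1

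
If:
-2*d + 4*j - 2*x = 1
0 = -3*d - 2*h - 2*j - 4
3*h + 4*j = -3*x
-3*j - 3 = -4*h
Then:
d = -37/27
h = 19/42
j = -25/63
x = 29/378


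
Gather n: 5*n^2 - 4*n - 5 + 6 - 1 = 5*n^2 - 4*n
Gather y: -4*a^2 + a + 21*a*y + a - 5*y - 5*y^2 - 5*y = -4*a^2 + 2*a - 5*y^2 + y*(21*a - 10)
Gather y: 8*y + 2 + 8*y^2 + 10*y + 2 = 8*y^2 + 18*y + 4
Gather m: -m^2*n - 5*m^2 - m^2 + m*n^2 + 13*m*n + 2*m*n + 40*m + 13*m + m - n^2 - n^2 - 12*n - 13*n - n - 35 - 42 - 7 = m^2*(-n - 6) + m*(n^2 + 15*n + 54) - 2*n^2 - 26*n - 84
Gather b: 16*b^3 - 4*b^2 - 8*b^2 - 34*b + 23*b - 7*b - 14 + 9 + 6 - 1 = 16*b^3 - 12*b^2 - 18*b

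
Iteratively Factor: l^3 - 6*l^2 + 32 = (l - 4)*(l^2 - 2*l - 8) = (l - 4)*(l + 2)*(l - 4)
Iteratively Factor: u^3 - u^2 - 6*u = (u)*(u^2 - u - 6) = u*(u + 2)*(u - 3)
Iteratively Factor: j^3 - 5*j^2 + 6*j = (j - 2)*(j^2 - 3*j) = j*(j - 2)*(j - 3)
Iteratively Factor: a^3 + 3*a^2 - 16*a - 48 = (a + 4)*(a^2 - a - 12) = (a - 4)*(a + 4)*(a + 3)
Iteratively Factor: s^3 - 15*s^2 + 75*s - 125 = (s - 5)*(s^2 - 10*s + 25) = (s - 5)^2*(s - 5)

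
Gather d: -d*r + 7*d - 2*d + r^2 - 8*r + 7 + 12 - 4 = d*(5 - r) + r^2 - 8*r + 15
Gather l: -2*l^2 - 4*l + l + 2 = -2*l^2 - 3*l + 2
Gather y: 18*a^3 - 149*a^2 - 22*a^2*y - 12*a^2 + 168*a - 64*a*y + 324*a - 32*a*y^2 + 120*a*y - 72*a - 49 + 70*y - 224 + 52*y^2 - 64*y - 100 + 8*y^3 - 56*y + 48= 18*a^3 - 161*a^2 + 420*a + 8*y^3 + y^2*(52 - 32*a) + y*(-22*a^2 + 56*a - 50) - 325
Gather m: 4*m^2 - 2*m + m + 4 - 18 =4*m^2 - m - 14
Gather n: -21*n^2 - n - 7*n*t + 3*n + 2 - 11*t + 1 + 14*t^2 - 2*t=-21*n^2 + n*(2 - 7*t) + 14*t^2 - 13*t + 3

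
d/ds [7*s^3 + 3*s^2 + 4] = 3*s*(7*s + 2)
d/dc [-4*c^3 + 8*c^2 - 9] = 4*c*(4 - 3*c)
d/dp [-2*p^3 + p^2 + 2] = 2*p*(1 - 3*p)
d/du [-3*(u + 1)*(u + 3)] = -6*u - 12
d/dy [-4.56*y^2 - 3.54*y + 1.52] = -9.12*y - 3.54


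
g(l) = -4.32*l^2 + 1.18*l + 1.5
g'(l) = 1.18 - 8.64*l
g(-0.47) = -0.01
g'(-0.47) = 5.24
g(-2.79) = -35.42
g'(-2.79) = 25.29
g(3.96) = -61.57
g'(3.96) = -33.03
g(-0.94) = -3.43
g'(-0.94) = 9.30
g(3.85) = -57.99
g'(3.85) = -32.08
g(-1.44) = -9.16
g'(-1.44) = 13.62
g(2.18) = -16.46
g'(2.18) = -17.66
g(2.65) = -25.71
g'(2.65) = -21.72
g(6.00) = -146.94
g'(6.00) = -50.66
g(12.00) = -606.42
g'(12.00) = -102.50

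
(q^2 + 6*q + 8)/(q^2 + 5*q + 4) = (q + 2)/(q + 1)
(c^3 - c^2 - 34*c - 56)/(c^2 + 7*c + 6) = (c^3 - c^2 - 34*c - 56)/(c^2 + 7*c + 6)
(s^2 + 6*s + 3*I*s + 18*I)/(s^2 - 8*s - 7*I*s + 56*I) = (s^2 + 3*s*(2 + I) + 18*I)/(s^2 - s*(8 + 7*I) + 56*I)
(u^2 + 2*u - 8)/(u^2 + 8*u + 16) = (u - 2)/(u + 4)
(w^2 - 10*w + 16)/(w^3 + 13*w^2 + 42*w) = (w^2 - 10*w + 16)/(w*(w^2 + 13*w + 42))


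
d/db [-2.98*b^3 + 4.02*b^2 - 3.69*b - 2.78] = -8.94*b^2 + 8.04*b - 3.69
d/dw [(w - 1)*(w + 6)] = 2*w + 5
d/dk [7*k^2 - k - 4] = 14*k - 1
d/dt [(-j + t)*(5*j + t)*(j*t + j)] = j*(-5*j^2 + 8*j*t + 4*j + 3*t^2 + 2*t)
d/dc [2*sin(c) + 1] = 2*cos(c)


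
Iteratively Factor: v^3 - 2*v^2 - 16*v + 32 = (v - 4)*(v^2 + 2*v - 8) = (v - 4)*(v + 4)*(v - 2)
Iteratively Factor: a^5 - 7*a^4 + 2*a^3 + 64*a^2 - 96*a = (a - 4)*(a^4 - 3*a^3 - 10*a^2 + 24*a) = a*(a - 4)*(a^3 - 3*a^2 - 10*a + 24) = a*(a - 4)*(a - 2)*(a^2 - a - 12) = a*(a - 4)*(a - 2)*(a + 3)*(a - 4)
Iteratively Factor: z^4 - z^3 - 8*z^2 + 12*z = (z - 2)*(z^3 + z^2 - 6*z) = (z - 2)^2*(z^2 + 3*z) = (z - 2)^2*(z + 3)*(z)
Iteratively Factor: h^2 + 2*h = (h)*(h + 2)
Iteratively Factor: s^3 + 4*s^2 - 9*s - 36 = (s - 3)*(s^2 + 7*s + 12) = (s - 3)*(s + 4)*(s + 3)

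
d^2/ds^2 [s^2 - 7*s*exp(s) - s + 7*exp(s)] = -7*s*exp(s) - 7*exp(s) + 2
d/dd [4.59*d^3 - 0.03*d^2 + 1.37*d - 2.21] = 13.77*d^2 - 0.06*d + 1.37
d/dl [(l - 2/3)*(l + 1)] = 2*l + 1/3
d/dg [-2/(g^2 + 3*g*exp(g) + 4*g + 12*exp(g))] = 2*(3*g*exp(g) + 2*g + 15*exp(g) + 4)/(g^2 + 3*g*exp(g) + 4*g + 12*exp(g))^2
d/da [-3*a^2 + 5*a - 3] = 5 - 6*a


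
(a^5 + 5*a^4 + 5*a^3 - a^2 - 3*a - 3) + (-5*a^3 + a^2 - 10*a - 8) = a^5 + 5*a^4 - 13*a - 11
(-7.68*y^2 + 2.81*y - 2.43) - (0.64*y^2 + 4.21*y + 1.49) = -8.32*y^2 - 1.4*y - 3.92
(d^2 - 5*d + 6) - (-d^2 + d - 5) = 2*d^2 - 6*d + 11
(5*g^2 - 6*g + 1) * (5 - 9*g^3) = -45*g^5 + 54*g^4 - 9*g^3 + 25*g^2 - 30*g + 5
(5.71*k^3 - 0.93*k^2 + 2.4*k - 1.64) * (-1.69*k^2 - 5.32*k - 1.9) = -9.6499*k^5 - 28.8055*k^4 - 9.9574*k^3 - 8.2294*k^2 + 4.1648*k + 3.116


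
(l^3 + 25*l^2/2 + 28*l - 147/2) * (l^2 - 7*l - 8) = l^5 + 11*l^4/2 - 135*l^3/2 - 739*l^2/2 + 581*l/2 + 588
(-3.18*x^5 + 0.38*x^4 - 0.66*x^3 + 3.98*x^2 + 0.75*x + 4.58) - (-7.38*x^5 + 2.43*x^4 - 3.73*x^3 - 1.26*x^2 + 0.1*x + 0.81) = 4.2*x^5 - 2.05*x^4 + 3.07*x^3 + 5.24*x^2 + 0.65*x + 3.77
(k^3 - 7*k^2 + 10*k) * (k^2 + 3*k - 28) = k^5 - 4*k^4 - 39*k^3 + 226*k^2 - 280*k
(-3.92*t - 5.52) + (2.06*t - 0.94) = -1.86*t - 6.46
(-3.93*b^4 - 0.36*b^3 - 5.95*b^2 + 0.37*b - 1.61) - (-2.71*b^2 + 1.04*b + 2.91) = -3.93*b^4 - 0.36*b^3 - 3.24*b^2 - 0.67*b - 4.52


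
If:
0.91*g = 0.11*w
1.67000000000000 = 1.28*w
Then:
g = 0.16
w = 1.30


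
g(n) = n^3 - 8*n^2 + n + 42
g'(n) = 3*n^2 - 16*n + 1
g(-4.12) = -167.85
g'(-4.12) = 117.84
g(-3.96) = -149.51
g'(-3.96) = 111.40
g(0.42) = 41.08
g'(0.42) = -5.19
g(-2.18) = -8.56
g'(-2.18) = 50.14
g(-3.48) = -100.51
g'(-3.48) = 93.01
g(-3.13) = -70.17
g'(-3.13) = 80.47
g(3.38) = -7.40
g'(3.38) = -18.81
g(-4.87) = -268.11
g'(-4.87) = 150.07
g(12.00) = 630.00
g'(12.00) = 241.00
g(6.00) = -24.00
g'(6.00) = 13.00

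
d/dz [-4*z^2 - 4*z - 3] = -8*z - 4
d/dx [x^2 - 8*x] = 2*x - 8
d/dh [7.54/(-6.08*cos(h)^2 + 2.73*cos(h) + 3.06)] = (20.5842 - 91.6864*cos(h))*sin(h)/(-6.08*cos(h)^2 + 2.73*cos(h) + 3.06)^2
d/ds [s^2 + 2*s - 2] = 2*s + 2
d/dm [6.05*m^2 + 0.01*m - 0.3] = 12.1*m + 0.01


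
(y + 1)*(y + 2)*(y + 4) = y^3 + 7*y^2 + 14*y + 8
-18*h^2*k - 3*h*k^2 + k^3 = k*(-6*h + k)*(3*h + k)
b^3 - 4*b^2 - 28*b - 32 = (b - 8)*(b + 2)^2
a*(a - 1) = a^2 - a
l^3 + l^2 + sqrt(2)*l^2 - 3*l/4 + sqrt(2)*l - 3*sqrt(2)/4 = (l - 1/2)*(l + 3/2)*(l + sqrt(2))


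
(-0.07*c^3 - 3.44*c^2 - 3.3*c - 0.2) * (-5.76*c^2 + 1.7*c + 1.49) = 0.4032*c^5 + 19.6954*c^4 + 13.0557*c^3 - 9.5836*c^2 - 5.257*c - 0.298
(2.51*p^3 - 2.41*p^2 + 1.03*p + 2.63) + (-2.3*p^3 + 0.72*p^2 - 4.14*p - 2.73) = 0.21*p^3 - 1.69*p^2 - 3.11*p - 0.1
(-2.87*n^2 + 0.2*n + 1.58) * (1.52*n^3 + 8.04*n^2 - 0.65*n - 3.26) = -4.3624*n^5 - 22.7708*n^4 + 5.8751*n^3 + 21.9294*n^2 - 1.679*n - 5.1508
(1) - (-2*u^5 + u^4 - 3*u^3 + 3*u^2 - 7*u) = 2*u^5 - u^4 + 3*u^3 - 3*u^2 + 7*u + 1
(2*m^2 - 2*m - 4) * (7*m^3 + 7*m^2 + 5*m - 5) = 14*m^5 - 32*m^3 - 48*m^2 - 10*m + 20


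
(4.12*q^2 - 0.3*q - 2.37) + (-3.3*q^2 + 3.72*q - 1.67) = 0.82*q^2 + 3.42*q - 4.04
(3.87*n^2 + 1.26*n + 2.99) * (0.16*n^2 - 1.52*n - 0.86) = 0.6192*n^4 - 5.6808*n^3 - 4.765*n^2 - 5.6284*n - 2.5714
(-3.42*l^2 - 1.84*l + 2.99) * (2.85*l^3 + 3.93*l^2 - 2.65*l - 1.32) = -9.747*l^5 - 18.6846*l^4 + 10.3533*l^3 + 21.1411*l^2 - 5.4947*l - 3.9468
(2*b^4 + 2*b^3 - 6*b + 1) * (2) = 4*b^4 + 4*b^3 - 12*b + 2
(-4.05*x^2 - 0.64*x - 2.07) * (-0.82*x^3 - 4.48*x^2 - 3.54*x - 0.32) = 3.321*x^5 + 18.6688*x^4 + 18.9016*x^3 + 12.8352*x^2 + 7.5326*x + 0.6624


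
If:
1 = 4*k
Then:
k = 1/4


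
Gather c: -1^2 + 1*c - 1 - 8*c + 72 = 70 - 7*c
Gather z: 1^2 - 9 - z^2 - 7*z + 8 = -z^2 - 7*z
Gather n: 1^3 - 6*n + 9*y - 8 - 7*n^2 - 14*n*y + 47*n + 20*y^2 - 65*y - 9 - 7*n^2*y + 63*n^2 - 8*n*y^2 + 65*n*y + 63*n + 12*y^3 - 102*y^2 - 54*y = n^2*(56 - 7*y) + n*(-8*y^2 + 51*y + 104) + 12*y^3 - 82*y^2 - 110*y - 16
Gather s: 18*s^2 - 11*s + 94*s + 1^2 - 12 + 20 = 18*s^2 + 83*s + 9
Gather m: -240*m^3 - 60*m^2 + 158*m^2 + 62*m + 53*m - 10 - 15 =-240*m^3 + 98*m^2 + 115*m - 25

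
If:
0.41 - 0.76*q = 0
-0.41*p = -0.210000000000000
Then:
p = 0.51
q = 0.54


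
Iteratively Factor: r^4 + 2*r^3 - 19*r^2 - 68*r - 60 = (r + 3)*(r^3 - r^2 - 16*r - 20) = (r + 2)*(r + 3)*(r^2 - 3*r - 10) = (r - 5)*(r + 2)*(r + 3)*(r + 2)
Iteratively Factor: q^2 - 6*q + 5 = (q - 1)*(q - 5)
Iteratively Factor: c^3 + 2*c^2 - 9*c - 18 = (c + 3)*(c^2 - c - 6) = (c - 3)*(c + 3)*(c + 2)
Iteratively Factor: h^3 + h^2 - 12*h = (h)*(h^2 + h - 12) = h*(h - 3)*(h + 4)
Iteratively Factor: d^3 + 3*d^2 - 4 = (d + 2)*(d^2 + d - 2) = (d - 1)*(d + 2)*(d + 2)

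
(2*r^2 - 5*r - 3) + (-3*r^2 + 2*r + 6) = -r^2 - 3*r + 3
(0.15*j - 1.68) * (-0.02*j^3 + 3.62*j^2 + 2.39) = -0.003*j^4 + 0.5766*j^3 - 6.0816*j^2 + 0.3585*j - 4.0152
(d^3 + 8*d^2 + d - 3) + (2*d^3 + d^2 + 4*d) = 3*d^3 + 9*d^2 + 5*d - 3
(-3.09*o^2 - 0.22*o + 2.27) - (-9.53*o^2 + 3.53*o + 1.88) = 6.44*o^2 - 3.75*o + 0.39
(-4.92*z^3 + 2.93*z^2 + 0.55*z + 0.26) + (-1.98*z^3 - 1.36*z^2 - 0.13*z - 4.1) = -6.9*z^3 + 1.57*z^2 + 0.42*z - 3.84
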